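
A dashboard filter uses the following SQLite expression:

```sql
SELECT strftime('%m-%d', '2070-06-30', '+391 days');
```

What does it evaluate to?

First apply '+391 days': 2070-06-30 → 2071-07-26.
`%m-%d` extracts the month-day: 07-26.

07-26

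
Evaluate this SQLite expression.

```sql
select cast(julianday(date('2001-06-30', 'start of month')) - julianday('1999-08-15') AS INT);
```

`start of month` rewinds 2001-06-30 to 2001-06-01.
16 days remain in August 1999 after the 15th (31 − 15).
Full months from September 1999 through May 2001 contribute their day counts.
Then 1 day into June 2001.
Total: 16 + 30 + 31 + 30 + 31 + 31 + 29 + 31 + 30 + 31 + 30 + 31 + 31 + 30 + 31 + 30 + 31 + 31 + 28 + 31 + 30 + 31 + 1 = 656.

656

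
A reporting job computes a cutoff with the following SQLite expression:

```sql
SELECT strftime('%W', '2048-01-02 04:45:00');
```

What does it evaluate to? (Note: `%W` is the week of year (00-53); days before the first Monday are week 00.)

2048-01-02 is a Thursday. SQLite's %W counts Mondays since the year started; the result is 00.

00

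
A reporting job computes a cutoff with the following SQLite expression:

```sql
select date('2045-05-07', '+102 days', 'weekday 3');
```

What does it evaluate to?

Applying '+102 days' to 2045-05-07: counting 102 days forward gives 2045-08-17.
`weekday 3` advances to the next Wednesday; 2045-08-17 is a Thursday, so it moves forward to 2045-08-23.

2045-08-23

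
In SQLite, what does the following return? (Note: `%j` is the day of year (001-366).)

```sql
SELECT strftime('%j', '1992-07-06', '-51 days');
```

137

First apply '-51 days': 1992-07-06 → 1992-05-16.
Day-of-year for 1992-05-16: days since 1992-01-01 inclusive = 137, zero-padded to 137.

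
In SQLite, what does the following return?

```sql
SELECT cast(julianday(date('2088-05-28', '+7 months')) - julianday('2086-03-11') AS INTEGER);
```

1023

Adding +7 months to 2088-05-28 gives 2088-12-28.
20 days remain in March 2086 after the 11th (31 − 11).
Full months from April 2086 through November 2088 contribute their day counts.
Then 28 days into December 2088.
Total: 20 + 30 + 31 + 30 + 31 + 31 + 30 + 31 + 30 + 31 + 31 + 28 + 31 + 30 + 31 + 30 + 31 + 31 + 30 + 31 + 30 + 31 + 31 + 29 + 31 + 30 + 31 + 30 + 31 + 31 + 30 + 31 + 30 + 28 = 1023.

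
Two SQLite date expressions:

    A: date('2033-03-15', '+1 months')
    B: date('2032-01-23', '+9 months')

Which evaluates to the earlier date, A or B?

B

A = 2033-04-15.
B = 2032-10-23.
B is earlier.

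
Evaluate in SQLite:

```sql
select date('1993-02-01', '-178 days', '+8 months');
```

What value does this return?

1993-04-07

Applying '-178 days' to 1993-02-01: counting 178 days back gives 1992-08-07.
Adding +8 months to 1992-08-07 gives 1993-04-07.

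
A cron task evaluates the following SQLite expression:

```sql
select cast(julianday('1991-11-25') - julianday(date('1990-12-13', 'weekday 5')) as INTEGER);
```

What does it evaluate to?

`weekday 5` advances to the next Friday; 1990-12-13 is a Thursday, so it moves forward to 1990-12-14.
17 days remain in December 1990 after the 14th (31 − 14).
Full months from January 1991 through October 1991 contribute their day counts.
Then 25 days into November 1991.
Total: 17 + 31 + 28 + 31 + 30 + 31 + 30 + 31 + 31 + 30 + 31 + 25 = 346.

346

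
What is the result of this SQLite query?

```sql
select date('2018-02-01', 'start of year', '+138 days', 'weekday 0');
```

`start of year` rewinds 2018-02-01 to 2018-01-01.
Applying '+138 days' to 2018-01-01: counting 138 days forward gives 2018-05-19.
`weekday 0` advances to the next Sunday; 2018-05-19 is a Saturday, so it moves forward to 2018-05-20.

2018-05-20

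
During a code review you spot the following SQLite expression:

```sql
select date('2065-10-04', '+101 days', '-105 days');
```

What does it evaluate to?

2065-09-30

Applying '+101 days' to 2065-10-04: counting 101 days forward gives 2066-01-13.
Applying '-105 days' to 2066-01-13: counting 105 days back gives 2065-09-30.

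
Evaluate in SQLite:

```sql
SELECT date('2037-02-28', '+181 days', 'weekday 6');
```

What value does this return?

2037-08-29

Applying '+181 days' to 2037-02-28: counting 181 days forward gives 2037-08-28.
`weekday 6` advances to the next Saturday; 2037-08-28 is a Friday, so it moves forward to 2037-08-29.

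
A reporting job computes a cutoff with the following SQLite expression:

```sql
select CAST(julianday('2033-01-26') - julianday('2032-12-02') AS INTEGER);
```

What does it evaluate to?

55

29 days remain in December 2032 after the 2nd (31 − 2).
Then 26 days into January 2033.
Total: 29 + 26 = 55.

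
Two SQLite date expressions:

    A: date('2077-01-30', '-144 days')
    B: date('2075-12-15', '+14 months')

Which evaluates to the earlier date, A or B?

A = 2076-09-08.
B = 2077-02-15.
A is earlier.

A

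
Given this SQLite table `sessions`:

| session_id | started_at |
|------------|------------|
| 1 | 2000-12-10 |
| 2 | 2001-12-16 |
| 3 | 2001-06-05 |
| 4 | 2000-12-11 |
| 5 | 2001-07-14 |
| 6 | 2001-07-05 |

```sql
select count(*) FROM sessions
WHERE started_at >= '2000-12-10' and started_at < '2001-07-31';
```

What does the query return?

Rows in [2000-12-10, 2001-07-31): 2000-12-10, 2001-06-05, 2000-12-11, 2001-07-14, 2001-07-05 → 5 rows.

5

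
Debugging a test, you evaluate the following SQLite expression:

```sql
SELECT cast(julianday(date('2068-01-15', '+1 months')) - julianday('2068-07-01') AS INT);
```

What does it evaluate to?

-137

Adding +1 month to 2068-01-15 gives 2068-02-15.
14 days remain in February 2068 after the 15th (29 − 15).
March 2068: 31 days.
April 2068: 30 days.
May 2068: 31 days.
June 2068: 30 days.
Then 1 day into July 2068.
Total: 14 + 31 + 30 + 31 + 30 + 1 = 137.
The subtraction is earlier − later, so the result is −137 → -137.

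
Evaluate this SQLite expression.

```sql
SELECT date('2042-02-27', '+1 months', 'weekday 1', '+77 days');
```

2042-06-16

Adding +1 month to 2042-02-27 gives 2042-03-27.
`weekday 1` advances to the next Monday; 2042-03-27 is a Thursday, so it moves forward to 2042-03-31.
Applying '+77 days' to 2042-03-31: counting 77 days forward gives 2042-06-16.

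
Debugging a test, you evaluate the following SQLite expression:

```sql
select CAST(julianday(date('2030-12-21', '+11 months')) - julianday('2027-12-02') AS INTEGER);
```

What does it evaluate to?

1450

Adding +11 months to 2030-12-21 gives 2031-11-21.
29 days remain in December 2027 after the 2nd (31 − 2).
Full months from January 2028 through October 2031 contribute their day counts.
Then 21 days into November 2031.
Total: 29 + 31 + 29 + 31 + 30 + 31 + 30 + 31 + 31 + 30 + 31 + 30 + 31 + 31 + 28 + 31 + 30 + 31 + 30 + 31 + 31 + 30 + 31 + 30 + 31 + 31 + 28 + 31 + 30 + 31 + 30 + 31 + 31 + 30 + 31 + 30 + 31 + 31 + 28 + 31 + 30 + 31 + 30 + 31 + 31 + 30 + 31 + 21 = 1450.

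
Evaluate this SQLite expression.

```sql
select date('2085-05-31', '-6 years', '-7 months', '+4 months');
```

2079-03-03

Adding -6 years to 2085-05-31 gives 2079-05-31.
Adding -7 months to 2079-05-31 gives 2078-10-31.
Adding +4 months to 2078-10-31 targets 2079-02-31. February 2079 has only 28 days, so SQLite normalizes the 3-day overflow forward to 2079-03-03.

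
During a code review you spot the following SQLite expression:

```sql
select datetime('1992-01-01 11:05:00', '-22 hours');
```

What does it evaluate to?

-22 hours from 1992-01-01 11:05:00 is 1991-12-31 13:05:00 (crosses midnight).

1991-12-31 13:05:00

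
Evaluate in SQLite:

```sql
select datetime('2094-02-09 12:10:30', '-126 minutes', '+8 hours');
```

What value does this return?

2094-02-09 18:04:30

126 minutes = 2h 6m; -126 minutes from 2094-02-09 12:10:30 is 2094-02-09 10:04:30.
+8 hours from 2094-02-09 10:04:30 is 2094-02-09 18:04:30.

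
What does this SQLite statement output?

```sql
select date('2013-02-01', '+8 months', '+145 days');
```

Adding +8 months to 2013-02-01 gives 2013-10-01.
Applying '+145 days' to 2013-10-01: counting 145 days forward gives 2014-02-23.

2014-02-23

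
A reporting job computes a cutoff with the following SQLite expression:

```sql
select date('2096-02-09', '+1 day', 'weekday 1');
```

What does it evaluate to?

Advancing 1 more day within February lands on 2096-02-10.
`weekday 1` advances to the next Monday; 2096-02-10 is a Friday, so it moves forward to 2096-02-13.

2096-02-13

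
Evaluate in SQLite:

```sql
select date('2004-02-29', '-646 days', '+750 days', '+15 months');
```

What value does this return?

2005-09-12

Applying '-646 days' to 2004-02-29: counting 646 days back gives 2002-05-24.
Applying '+750 days' to 2002-05-24: counting 750 days forward gives 2004-06-12.
Adding +15 months to 2004-06-12 gives 2005-09-12.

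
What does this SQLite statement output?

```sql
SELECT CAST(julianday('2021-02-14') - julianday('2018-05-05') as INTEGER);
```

1016

26 days remain in May 2018 after the 5th (31 − 5).
Full months from June 2018 through January 2021 contribute their day counts.
Then 14 days into February 2021.
Total: 26 + 30 + 31 + 31 + 30 + 31 + 30 + 31 + 31 + 28 + 31 + 30 + 31 + 30 + 31 + 31 + 30 + 31 + 30 + 31 + 31 + 29 + 31 + 30 + 31 + 30 + 31 + 31 + 30 + 31 + 30 + 31 + 31 + 14 = 1016.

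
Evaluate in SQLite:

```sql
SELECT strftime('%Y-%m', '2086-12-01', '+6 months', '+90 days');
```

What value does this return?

2087-08

First apply '+6 months', '+90 days': 2086-12-01 → 2087-08-30.
`%Y-%m` extracts the year-month: 2087-08.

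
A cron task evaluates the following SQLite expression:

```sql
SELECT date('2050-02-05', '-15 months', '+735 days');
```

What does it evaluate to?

Adding -15 months to 2050-02-05 gives 2048-11-05.
Applying '+735 days' to 2048-11-05: counting 735 days forward gives 2050-11-10.

2050-11-10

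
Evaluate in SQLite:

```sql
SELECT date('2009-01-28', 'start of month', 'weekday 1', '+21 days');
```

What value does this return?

`start of month` rewinds 2009-01-28 to 2009-01-01.
`weekday 1` advances to the next Monday; 2009-01-01 is a Thursday, so it moves forward to 2009-01-05.
Advancing 21 more days within January lands on 2009-01-26.

2009-01-26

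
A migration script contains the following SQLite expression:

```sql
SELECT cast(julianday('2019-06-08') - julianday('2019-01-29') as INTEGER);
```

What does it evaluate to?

2 days remain in January 2019 after the 29th (31 − 29).
February 2019: 28 days.
March 2019: 31 days.
April 2019: 30 days.
May 2019: 31 days.
Then 8 days into June 2019.
Total: 2 + 28 + 31 + 30 + 31 + 8 = 130.

130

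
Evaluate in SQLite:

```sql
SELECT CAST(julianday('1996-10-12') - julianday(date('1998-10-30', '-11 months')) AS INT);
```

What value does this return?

Adding -11 months to 1998-10-30 gives 1997-11-30.
19 days remain in October 1996 after the 12th (31 − 12).
Full months from November 1996 through October 1997 contribute their day counts.
Then 30 days into November 1997.
Total: 19 + 30 + 31 + 31 + 28 + 31 + 30 + 31 + 30 + 31 + 31 + 30 + 31 + 30 = 414.
The subtraction is earlier − later, so the result is −414 → -414.

-414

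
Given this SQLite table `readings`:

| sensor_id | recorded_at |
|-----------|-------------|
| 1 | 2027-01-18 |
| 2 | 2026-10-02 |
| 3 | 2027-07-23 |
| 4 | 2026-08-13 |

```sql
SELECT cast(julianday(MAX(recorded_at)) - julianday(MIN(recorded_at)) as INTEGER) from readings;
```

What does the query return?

344

MIN = 2026-08-13, MAX = 2027-07-23.
18 days remain in August 2026 after the 13th (31 − 13).
Full months from September 2026 through June 2027 contribute their day counts.
Then 23 days into July 2027.
Total: 18 + 30 + 31 + 30 + 31 + 31 + 28 + 31 + 30 + 31 + 30 + 23 = 344.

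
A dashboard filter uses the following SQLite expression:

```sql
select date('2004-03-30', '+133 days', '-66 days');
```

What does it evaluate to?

2004-06-05

Applying '+133 days' to 2004-03-30: counting 133 days forward gives 2004-08-10.
Applying '-66 days' to 2004-08-10: counting 66 days back gives 2004-06-05.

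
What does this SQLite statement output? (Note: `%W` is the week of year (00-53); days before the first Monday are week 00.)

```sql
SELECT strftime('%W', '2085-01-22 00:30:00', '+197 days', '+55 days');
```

First apply '+197 days', '+55 days': 2085-01-22 00:30:00 → 2085-10-01 00:30:00.
2085-10-01 is a Monday. SQLite's %W counts Mondays since the year started; the result is 40.

40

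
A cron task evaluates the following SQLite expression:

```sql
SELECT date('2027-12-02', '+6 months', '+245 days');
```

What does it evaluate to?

Adding +6 months to 2027-12-02 gives 2028-06-02.
Applying '+245 days' to 2028-06-02: counting 245 days forward gives 2029-02-02.

2029-02-02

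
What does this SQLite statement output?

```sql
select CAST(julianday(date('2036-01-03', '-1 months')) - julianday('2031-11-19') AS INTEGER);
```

1475

Adding -1 month to 2036-01-03 gives 2035-12-03.
11 days remain in November 2031 after the 19th (30 − 19).
Full months from December 2031 through November 2035 contribute their day counts.
Then 3 days into December 2035.
Total: 11 + 31 + 31 + 29 + 31 + 30 + 31 + 30 + 31 + 31 + 30 + 31 + 30 + 31 + 31 + 28 + 31 + 30 + 31 + 30 + 31 + 31 + 30 + 31 + 30 + 31 + 31 + 28 + 31 + 30 + 31 + 30 + 31 + 31 + 30 + 31 + 30 + 31 + 31 + 28 + 31 + 30 + 31 + 30 + 31 + 31 + 30 + 31 + 30 + 3 = 1475.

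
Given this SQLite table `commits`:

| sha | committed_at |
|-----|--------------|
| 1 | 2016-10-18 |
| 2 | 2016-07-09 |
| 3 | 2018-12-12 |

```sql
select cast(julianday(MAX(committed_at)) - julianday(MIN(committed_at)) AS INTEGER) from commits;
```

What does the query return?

886

MIN = 2016-07-09, MAX = 2018-12-12.
22 days remain in July 2016 after the 9th (31 − 9).
Full months from August 2016 through November 2018 contribute their day counts.
Then 12 days into December 2018.
Total: 22 + 31 + 30 + 31 + 30 + 31 + 31 + 28 + 31 + 30 + 31 + 30 + 31 + 31 + 30 + 31 + 30 + 31 + 31 + 28 + 31 + 30 + 31 + 30 + 31 + 31 + 30 + 31 + 30 + 12 = 886.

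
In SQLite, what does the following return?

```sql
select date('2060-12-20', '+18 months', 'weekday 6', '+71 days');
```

Adding +18 months to 2060-12-20 gives 2062-06-20.
`weekday 6` advances to the next Saturday; 2062-06-20 is a Tuesday, so it moves forward to 2062-06-24.
Applying '+71 days' to 2062-06-24: counting 71 days forward gives 2062-09-03.

2062-09-03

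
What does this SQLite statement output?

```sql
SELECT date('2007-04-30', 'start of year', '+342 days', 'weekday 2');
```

`start of year` rewinds 2007-04-30 to 2007-01-01.
Applying '+342 days' to 2007-01-01: counting 342 days forward gives 2007-12-09.
`weekday 2` advances to the next Tuesday; 2007-12-09 is a Sunday, so it moves forward to 2007-12-11.

2007-12-11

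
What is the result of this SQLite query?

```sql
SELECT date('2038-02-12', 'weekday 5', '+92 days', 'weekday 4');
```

2038-05-20

`weekday 5` advances to the next Friday; 2038-02-12 is already a Friday, so it stays at 2038-02-12.
Applying '+92 days' to 2038-02-12: counting 92 days forward gives 2038-05-15.
`weekday 4` advances to the next Thursday; 2038-05-15 is a Saturday, so it moves forward to 2038-05-20.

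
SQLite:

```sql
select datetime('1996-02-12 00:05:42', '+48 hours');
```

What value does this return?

+48 hours from 1996-02-12 00:05:42 is 1996-02-14 00:05:42 (crosses midnight).

1996-02-14 00:05:42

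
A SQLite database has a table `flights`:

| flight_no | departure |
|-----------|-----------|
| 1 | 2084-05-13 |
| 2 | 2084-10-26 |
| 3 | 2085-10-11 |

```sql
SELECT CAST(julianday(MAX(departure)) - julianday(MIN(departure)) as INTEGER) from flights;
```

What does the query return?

516

MIN = 2084-05-13, MAX = 2085-10-11.
18 days remain in May 2084 after the 13th (31 − 13).
Full months from June 2084 through September 2085 contribute their day counts.
Then 11 days into October 2085.
Total: 18 + 30 + 31 + 31 + 30 + 31 + 30 + 31 + 31 + 28 + 31 + 30 + 31 + 30 + 31 + 31 + 30 + 11 = 516.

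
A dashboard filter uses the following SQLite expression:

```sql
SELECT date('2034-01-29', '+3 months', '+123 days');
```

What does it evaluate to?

2034-08-30

Adding +3 months to 2034-01-29 gives 2034-04-29.
Applying '+123 days' to 2034-04-29: counting 123 days forward gives 2034-08-30.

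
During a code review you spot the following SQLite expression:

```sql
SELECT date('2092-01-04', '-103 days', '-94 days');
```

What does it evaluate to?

2091-06-21

Applying '-103 days' to 2092-01-04: counting 103 days back gives 2091-09-23.
Applying '-94 days' to 2091-09-23: counting 94 days back gives 2091-06-21.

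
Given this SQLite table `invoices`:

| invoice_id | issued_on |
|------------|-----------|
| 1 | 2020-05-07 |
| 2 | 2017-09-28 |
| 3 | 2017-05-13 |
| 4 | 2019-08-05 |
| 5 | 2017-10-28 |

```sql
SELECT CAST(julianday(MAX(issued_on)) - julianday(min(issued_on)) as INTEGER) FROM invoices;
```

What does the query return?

MIN = 2017-05-13, MAX = 2020-05-07.
18 days remain in May 2017 after the 13th (31 − 13).
Full months from June 2017 through April 2020 contribute their day counts.
Then 7 days into May 2020.
Total: 18 + 30 + 31 + 31 + 30 + 31 + 30 + 31 + 31 + 28 + 31 + 30 + 31 + 30 + 31 + 31 + 30 + 31 + 30 + 31 + 31 + 28 + 31 + 30 + 31 + 30 + 31 + 31 + 30 + 31 + 30 + 31 + 31 + 29 + 31 + 30 + 7 = 1090.

1090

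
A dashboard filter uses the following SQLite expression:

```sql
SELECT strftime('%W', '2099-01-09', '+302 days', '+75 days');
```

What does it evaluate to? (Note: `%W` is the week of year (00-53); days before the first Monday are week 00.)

First apply '+302 days', '+75 days': 2099-01-09 → 2100-01-21.
2100-01-21 is a Thursday. SQLite's %W counts Mondays since the year started; the result is 03.

03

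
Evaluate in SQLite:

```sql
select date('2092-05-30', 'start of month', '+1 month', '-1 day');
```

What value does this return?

2092-05-31

`start of month` rewinds 2092-05-30 to 2092-05-01.
Adding +1 month to 2092-05-01 gives 2092-06-01.
Going back 1 day from 2092-06-01 reaches 2092-05-31 (last day of May, 31 days).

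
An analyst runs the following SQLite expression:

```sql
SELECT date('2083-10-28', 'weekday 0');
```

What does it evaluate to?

2083-10-31

`weekday 0` advances to the next Sunday; 2083-10-28 is a Thursday, so it moves forward to 2083-10-31.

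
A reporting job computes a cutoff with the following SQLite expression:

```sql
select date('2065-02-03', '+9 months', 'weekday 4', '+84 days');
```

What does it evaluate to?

2066-01-28

Adding +9 months to 2065-02-03 gives 2065-11-03.
`weekday 4` advances to the next Thursday; 2065-11-03 is a Tuesday, so it moves forward to 2065-11-05.
Applying '+84 days' to 2065-11-05: counting 84 days forward gives 2066-01-28.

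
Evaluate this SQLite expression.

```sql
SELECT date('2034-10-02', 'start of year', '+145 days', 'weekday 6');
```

`start of year` rewinds 2034-10-02 to 2034-01-01.
Applying '+145 days' to 2034-01-01: counting 145 days forward gives 2034-05-26.
`weekday 6` advances to the next Saturday; 2034-05-26 is a Friday, so it moves forward to 2034-05-27.

2034-05-27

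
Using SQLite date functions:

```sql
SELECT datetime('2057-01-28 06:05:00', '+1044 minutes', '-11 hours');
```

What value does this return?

1044 minutes = 17h 24m; +1044 minutes from 2057-01-28 06:05:00 is 2057-01-28 23:29:00.
-11 hours from 2057-01-28 23:29:00 is 2057-01-28 12:29:00.

2057-01-28 12:29:00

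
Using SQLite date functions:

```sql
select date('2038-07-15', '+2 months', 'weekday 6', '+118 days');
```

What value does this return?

Adding +2 months to 2038-07-15 gives 2038-09-15.
`weekday 6` advances to the next Saturday; 2038-09-15 is a Wednesday, so it moves forward to 2038-09-18.
Applying '+118 days' to 2038-09-18: counting 118 days forward gives 2039-01-14.

2039-01-14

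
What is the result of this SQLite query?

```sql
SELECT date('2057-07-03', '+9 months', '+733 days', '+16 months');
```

Adding +9 months to 2057-07-03 gives 2058-04-03.
Applying '+733 days' to 2058-04-03: counting 733 days forward gives 2060-04-05.
Adding +16 months to 2060-04-05 gives 2061-08-05.

2061-08-05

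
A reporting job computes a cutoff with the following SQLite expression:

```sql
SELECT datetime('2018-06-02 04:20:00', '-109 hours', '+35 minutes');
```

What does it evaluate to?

2018-05-28 15:55:00

-109 hours from 2018-06-02 04:20:00 is 2018-05-28 15:20:00 (crosses midnight).
+35 minutes from 2018-05-28 15:20:00 is 2018-05-28 15:55:00.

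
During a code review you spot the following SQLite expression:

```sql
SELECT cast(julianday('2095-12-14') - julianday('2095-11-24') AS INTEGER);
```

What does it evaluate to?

6 days remain in November 2095 after the 24th (30 − 24).
Then 14 days into December 2095.
Total: 6 + 14 = 20.

20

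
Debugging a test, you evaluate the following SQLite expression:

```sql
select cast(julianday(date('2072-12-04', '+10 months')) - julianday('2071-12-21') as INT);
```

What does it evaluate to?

653

Adding +10 months to 2072-12-04 gives 2073-10-04.
10 days remain in December 2071 after the 21st (31 − 21).
Full months from January 2072 through September 2073 contribute their day counts.
Then 4 days into October 2073.
Total: 10 + 31 + 29 + 31 + 30 + 31 + 30 + 31 + 31 + 30 + 31 + 30 + 31 + 31 + 28 + 31 + 30 + 31 + 30 + 31 + 31 + 30 + 4 = 653.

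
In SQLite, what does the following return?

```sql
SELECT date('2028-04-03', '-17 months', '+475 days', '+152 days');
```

Adding -17 months to 2028-04-03 gives 2026-11-03.
Applying '+475 days' to 2026-11-03: counting 475 days forward gives 2028-02-21.
Applying '+152 days' to 2028-02-21: counting 152 days forward gives 2028-07-22.

2028-07-22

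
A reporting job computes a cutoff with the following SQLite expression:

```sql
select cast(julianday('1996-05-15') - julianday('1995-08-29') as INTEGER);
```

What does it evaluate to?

2 days remain in August 1995 after the 29th (31 − 29).
Full months from September 1995 through April 1996 contribute their day counts.
Then 15 days into May 1996.
Total: 2 + 30 + 31 + 30 + 31 + 31 + 29 + 31 + 30 + 15 = 260.

260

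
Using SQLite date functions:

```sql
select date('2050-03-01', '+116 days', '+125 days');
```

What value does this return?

Applying '+116 days' to 2050-03-01: counting 116 days forward gives 2050-06-25.
Applying '+125 days' to 2050-06-25: counting 125 days forward gives 2050-10-28.

2050-10-28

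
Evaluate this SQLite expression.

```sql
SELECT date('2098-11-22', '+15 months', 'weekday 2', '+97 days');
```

2100-05-31

Adding +15 months to 2098-11-22 gives 2100-02-22.
`weekday 2` advances to the next Tuesday; 2100-02-22 is a Monday, so it moves forward to 2100-02-23.
Applying '+97 days' to 2100-02-23: counting 97 days forward gives 2100-05-31.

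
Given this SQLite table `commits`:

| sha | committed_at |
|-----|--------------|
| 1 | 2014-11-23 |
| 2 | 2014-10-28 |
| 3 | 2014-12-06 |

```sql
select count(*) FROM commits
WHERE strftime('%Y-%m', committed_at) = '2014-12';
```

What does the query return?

1

Rows with year-month 2014-12: 2014-12-06 → 1.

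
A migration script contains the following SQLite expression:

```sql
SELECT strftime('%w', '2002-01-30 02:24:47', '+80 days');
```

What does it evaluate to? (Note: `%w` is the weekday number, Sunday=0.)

6

First apply '+80 days': 2002-01-30 02:24:47 → 2002-04-20 02:24:47.
2002-04-20 is a Saturday; with Sunday=0 that is 6.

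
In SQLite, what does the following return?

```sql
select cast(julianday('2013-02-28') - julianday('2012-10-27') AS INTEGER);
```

124

4 days remain in October 2012 after the 27th (31 − 27).
November 2012: 30 days.
December 2012: 31 days.
January 2013: 31 days.
Then 28 days into February 2013.
Total: 4 + 30 + 31 + 31 + 28 = 124.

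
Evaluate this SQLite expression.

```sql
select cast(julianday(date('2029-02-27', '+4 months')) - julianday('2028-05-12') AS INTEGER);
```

411

Adding +4 months to 2029-02-27 gives 2029-06-27.
19 days remain in May 2028 after the 12th (31 − 12).
Full months from June 2028 through May 2029 contribute their day counts.
Then 27 days into June 2029.
Total: 19 + 30 + 31 + 31 + 30 + 31 + 30 + 31 + 31 + 28 + 31 + 30 + 31 + 27 = 411.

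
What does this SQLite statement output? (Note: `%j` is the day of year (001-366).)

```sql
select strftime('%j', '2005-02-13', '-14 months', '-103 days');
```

244

First apply '-14 months', '-103 days': 2005-02-13 → 2003-09-01.
Day-of-year for 2003-09-01: days since 2003-01-01 inclusive = 244, zero-padded to 244.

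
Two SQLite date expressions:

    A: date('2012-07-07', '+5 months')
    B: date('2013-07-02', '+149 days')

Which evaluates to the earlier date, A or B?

A

A = 2012-12-07.
B = 2013-11-28.
A is earlier.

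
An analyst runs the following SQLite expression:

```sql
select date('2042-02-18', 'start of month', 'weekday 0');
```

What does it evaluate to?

`start of month` rewinds 2042-02-18 to 2042-02-01.
`weekday 0` advances to the next Sunday; 2042-02-01 is a Saturday, so it moves forward to 2042-02-02.

2042-02-02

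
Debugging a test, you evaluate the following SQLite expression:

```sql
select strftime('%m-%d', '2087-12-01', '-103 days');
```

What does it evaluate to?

First apply '-103 days': 2087-12-01 → 2087-08-20.
`%m-%d` extracts the month-day: 08-20.

08-20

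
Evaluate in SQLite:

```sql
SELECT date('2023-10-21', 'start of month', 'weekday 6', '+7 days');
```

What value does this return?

2023-10-14

`start of month` rewinds 2023-10-21 to 2023-10-01.
`weekday 6` advances to the next Saturday; 2023-10-01 is a Sunday, so it moves forward to 2023-10-07.
Advancing 7 more days within October lands on 2023-10-14.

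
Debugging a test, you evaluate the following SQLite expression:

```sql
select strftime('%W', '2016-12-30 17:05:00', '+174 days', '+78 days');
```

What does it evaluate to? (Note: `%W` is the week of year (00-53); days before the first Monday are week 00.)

36

First apply '+174 days', '+78 days': 2016-12-30 17:05:00 → 2017-09-08 17:05:00.
2017-09-08 is a Friday. SQLite's %W counts Mondays since the year started; the result is 36.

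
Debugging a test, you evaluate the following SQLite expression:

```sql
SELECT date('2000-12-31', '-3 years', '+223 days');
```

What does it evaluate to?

1998-08-11

Adding -3 years to 2000-12-31 gives 1997-12-31.
Applying '+223 days' to 1997-12-31: counting 223 days forward gives 1998-08-11.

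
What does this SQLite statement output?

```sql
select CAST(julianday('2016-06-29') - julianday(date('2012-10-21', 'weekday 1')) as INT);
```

1346

`weekday 1` advances to the next Monday; 2012-10-21 is a Sunday, so it moves forward to 2012-10-22.
9 days remain in October 2012 after the 22nd (31 − 22).
Full months from November 2012 through May 2016 contribute their day counts.
Then 29 days into June 2016.
Total: 9 + 30 + 31 + 31 + 28 + 31 + 30 + 31 + 30 + 31 + 31 + 30 + 31 + 30 + 31 + 31 + 28 + 31 + 30 + 31 + 30 + 31 + 31 + 30 + 31 + 30 + 31 + 31 + 28 + 31 + 30 + 31 + 30 + 31 + 31 + 30 + 31 + 30 + 31 + 31 + 29 + 31 + 30 + 31 + 29 = 1346.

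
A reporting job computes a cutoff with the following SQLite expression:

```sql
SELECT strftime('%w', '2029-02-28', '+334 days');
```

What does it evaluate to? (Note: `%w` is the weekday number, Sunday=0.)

1

First apply '+334 days': 2029-02-28 → 2030-01-28.
2030-01-28 is a Monday; with Sunday=0 that is 1.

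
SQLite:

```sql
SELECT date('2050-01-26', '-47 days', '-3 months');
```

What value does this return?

Applying '-47 days' to 2050-01-26: counting 47 days back gives 2049-12-10.
Adding -3 months to 2049-12-10 gives 2049-09-10.

2049-09-10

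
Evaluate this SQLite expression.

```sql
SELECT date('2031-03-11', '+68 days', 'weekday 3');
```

Applying '+68 days' to 2031-03-11: counting 68 days forward gives 2031-05-18.
`weekday 3` advances to the next Wednesday; 2031-05-18 is a Sunday, so it moves forward to 2031-05-21.

2031-05-21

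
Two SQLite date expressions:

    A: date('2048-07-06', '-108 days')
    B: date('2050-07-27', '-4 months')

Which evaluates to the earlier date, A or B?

A

A = 2048-03-20.
B = 2050-03-27.
A is earlier.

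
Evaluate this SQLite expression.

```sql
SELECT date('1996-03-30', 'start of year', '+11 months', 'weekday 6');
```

1996-12-07

`start of year` rewinds 1996-03-30 to 1996-01-01.
Adding +11 months to 1996-01-01 gives 1996-12-01.
`weekday 6` advances to the next Saturday; 1996-12-01 is a Sunday, so it moves forward to 1996-12-07.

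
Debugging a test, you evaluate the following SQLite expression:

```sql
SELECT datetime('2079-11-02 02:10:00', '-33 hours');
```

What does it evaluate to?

-33 hours from 2079-11-02 02:10:00 is 2079-10-31 17:10:00 (crosses midnight).

2079-10-31 17:10:00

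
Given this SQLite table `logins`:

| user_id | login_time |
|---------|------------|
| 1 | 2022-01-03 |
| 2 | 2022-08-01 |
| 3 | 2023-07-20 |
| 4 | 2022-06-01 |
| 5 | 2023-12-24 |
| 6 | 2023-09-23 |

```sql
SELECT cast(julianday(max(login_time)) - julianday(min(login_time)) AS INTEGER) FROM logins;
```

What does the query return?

720

MIN = 2022-01-03, MAX = 2023-12-24.
28 days remain in January 2022 after the 3rd (31 − 3).
Full months from February 2022 through November 2023 contribute their day counts.
Then 24 days into December 2023.
Total: 28 + 28 + 31 + 30 + 31 + 30 + 31 + 31 + 30 + 31 + 30 + 31 + 31 + 28 + 31 + 30 + 31 + 30 + 31 + 31 + 30 + 31 + 30 + 24 = 720.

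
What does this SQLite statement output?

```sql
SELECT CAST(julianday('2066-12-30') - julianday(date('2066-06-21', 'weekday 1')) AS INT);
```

192

`weekday 1` advances to the next Monday; 2066-06-21 is already a Monday, so it stays at 2066-06-21.
9 days remain in June 2066 after the 21st (30 − 21).
July 2066: 31 days.
August 2066: 31 days.
September 2066: 30 days.
October 2066: 31 days.
November 2066: 30 days.
Then 30 days into December 2066.
Total: 9 + 31 + 31 + 30 + 31 + 30 + 30 = 192.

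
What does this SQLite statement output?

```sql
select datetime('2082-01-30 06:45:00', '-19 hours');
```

-19 hours from 2082-01-30 06:45:00 is 2082-01-29 11:45:00 (crosses midnight).

2082-01-29 11:45:00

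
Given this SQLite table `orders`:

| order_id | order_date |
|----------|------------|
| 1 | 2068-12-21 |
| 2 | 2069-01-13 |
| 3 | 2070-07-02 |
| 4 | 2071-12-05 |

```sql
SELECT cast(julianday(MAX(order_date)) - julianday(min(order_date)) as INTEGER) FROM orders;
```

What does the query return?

MIN = 2068-12-21, MAX = 2071-12-05.
10 days remain in December 2068 after the 21st (31 − 21).
Full months from January 2069 through November 2071 contribute their day counts.
Then 5 days into December 2071.
Total: 10 + 31 + 28 + 31 + 30 + 31 + 30 + 31 + 31 + 30 + 31 + 30 + 31 + 31 + 28 + 31 + 30 + 31 + 30 + 31 + 31 + 30 + 31 + 30 + 31 + 31 + 28 + 31 + 30 + 31 + 30 + 31 + 31 + 30 + 31 + 30 + 5 = 1079.

1079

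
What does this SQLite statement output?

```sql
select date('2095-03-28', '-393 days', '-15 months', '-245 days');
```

2092-03-28

Applying '-393 days' to 2095-03-28: counting 393 days back gives 2094-02-28.
Adding -15 months to 2094-02-28 gives 2092-11-28.
Applying '-245 days' to 2092-11-28: counting 245 days back gives 2092-03-28.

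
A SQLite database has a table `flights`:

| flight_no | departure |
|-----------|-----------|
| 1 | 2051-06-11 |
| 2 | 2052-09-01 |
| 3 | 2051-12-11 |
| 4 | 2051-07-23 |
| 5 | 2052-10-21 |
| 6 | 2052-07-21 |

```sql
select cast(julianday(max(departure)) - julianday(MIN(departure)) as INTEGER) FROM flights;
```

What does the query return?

498

MIN = 2051-06-11, MAX = 2052-10-21.
19 days remain in June 2051 after the 11th (30 − 11).
Full months from July 2051 through September 2052 contribute their day counts.
Then 21 days into October 2052.
Total: 19 + 31 + 31 + 30 + 31 + 30 + 31 + 31 + 29 + 31 + 30 + 31 + 30 + 31 + 31 + 30 + 21 = 498.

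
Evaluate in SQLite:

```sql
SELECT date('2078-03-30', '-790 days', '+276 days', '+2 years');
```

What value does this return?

2078-11-01

Applying '-790 days' to 2078-03-30: counting 790 days back gives 2076-01-30.
Applying '+276 days' to 2076-01-30: counting 276 days forward gives 2076-11-01.
Adding +2 years to 2076-11-01 gives 2078-11-01.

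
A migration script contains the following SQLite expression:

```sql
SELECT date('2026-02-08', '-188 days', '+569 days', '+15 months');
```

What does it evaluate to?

2028-05-24

Applying '-188 days' to 2026-02-08: counting 188 days back gives 2025-08-04.
Applying '+569 days' to 2025-08-04: counting 569 days forward gives 2027-02-24.
Adding +15 months to 2027-02-24 gives 2028-05-24.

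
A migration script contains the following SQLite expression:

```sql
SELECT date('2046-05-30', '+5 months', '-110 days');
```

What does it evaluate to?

2046-07-12

Adding +5 months to 2046-05-30 gives 2046-10-30.
Applying '-110 days' to 2046-10-30: counting 110 days back gives 2046-07-12.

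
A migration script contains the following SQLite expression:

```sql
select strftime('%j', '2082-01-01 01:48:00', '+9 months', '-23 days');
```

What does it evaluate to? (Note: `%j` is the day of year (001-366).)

251

First apply '+9 months', '-23 days': 2082-01-01 01:48:00 → 2082-09-08 01:48:00.
Day-of-year for 2082-09-08: days since 2082-01-01 inclusive = 251, zero-padded to 251.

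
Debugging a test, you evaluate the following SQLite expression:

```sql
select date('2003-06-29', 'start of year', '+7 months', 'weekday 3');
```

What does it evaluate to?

2003-08-06

`start of year` rewinds 2003-06-29 to 2003-01-01.
Adding +7 months to 2003-01-01 gives 2003-08-01.
`weekday 3` advances to the next Wednesday; 2003-08-01 is a Friday, so it moves forward to 2003-08-06.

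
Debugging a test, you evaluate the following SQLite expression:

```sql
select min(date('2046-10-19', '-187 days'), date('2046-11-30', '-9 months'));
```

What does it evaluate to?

date('2046-10-19', '-187 days') → 2046-04-15.
date('2046-11-30', '-9 months') → 2046-03-02.
Earlier of the two is 2046-03-02.

2046-03-02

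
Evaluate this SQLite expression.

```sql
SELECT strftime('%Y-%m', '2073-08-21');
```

2073-08

`%Y-%m` extracts the year-month: 2073-08.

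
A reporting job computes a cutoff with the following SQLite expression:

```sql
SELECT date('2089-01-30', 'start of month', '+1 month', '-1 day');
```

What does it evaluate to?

`start of month` rewinds 2089-01-30 to 2089-01-01.
Adding +1 month to 2089-01-01 gives 2089-02-01.
Going back 1 day from 2089-02-01 reaches 2089-01-31 (last day of January, 31 days).

2089-01-31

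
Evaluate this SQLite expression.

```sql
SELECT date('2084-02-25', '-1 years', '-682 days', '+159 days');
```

Adding -1 year to 2084-02-25 gives 2083-02-25.
Applying '-682 days' to 2083-02-25: counting 682 days back gives 2081-04-14.
Applying '+159 days' to 2081-04-14: counting 159 days forward gives 2081-09-20.

2081-09-20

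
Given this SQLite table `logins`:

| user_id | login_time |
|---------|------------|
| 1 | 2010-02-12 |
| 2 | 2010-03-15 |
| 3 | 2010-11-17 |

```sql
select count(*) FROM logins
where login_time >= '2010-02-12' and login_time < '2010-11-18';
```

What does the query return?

3

Rows in [2010-02-12, 2010-11-18): 2010-02-12, 2010-03-15, 2010-11-17 → 3 rows.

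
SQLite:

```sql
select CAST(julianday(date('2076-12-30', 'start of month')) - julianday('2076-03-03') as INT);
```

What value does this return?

`start of month` rewinds 2076-12-30 to 2076-12-01.
28 days remain in March 2076 after the 3rd (31 − 3).
Full months from April 2076 through November 2076 contribute their day counts.
Then 1 day into December 2076.
Total: 28 + 30 + 31 + 30 + 31 + 31 + 30 + 31 + 30 + 1 = 273.

273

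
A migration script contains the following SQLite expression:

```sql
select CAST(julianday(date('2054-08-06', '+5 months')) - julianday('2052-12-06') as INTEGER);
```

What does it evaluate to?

761

Adding +5 months to 2054-08-06 gives 2055-01-06.
25 days remain in December 2052 after the 6th (31 − 6).
Full months from January 2053 through December 2054 contribute their day counts.
Then 6 days into January 2055.
Total: 25 + 31 + 28 + 31 + 30 + 31 + 30 + 31 + 31 + 30 + 31 + 30 + 31 + 31 + 28 + 31 + 30 + 31 + 30 + 31 + 31 + 30 + 31 + 30 + 31 + 6 = 761.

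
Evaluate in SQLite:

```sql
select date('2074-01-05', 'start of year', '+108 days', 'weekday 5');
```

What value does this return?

2074-04-20

`start of year` rewinds 2074-01-05 to 2074-01-01.
Applying '+108 days' to 2074-01-01: counting 108 days forward gives 2074-04-19.
`weekday 5` advances to the next Friday; 2074-04-19 is a Thursday, so it moves forward to 2074-04-20.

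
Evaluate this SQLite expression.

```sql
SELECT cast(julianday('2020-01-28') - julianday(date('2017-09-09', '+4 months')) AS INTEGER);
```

749

Adding +4 months to 2017-09-09 gives 2018-01-09.
22 days remain in January 2018 after the 9th (31 − 9).
Full months from February 2018 through December 2019 contribute their day counts.
Then 28 days into January 2020.
Total: 22 + 28 + 31 + 30 + 31 + 30 + 31 + 31 + 30 + 31 + 30 + 31 + 31 + 28 + 31 + 30 + 31 + 30 + 31 + 31 + 30 + 31 + 30 + 31 + 28 = 749.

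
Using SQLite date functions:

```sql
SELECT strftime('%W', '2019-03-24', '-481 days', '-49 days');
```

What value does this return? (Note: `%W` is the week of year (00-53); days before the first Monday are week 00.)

41

First apply '-481 days', '-49 days': 2019-03-24 → 2017-10-10.
2017-10-10 is a Tuesday. SQLite's %W counts Mondays since the year started; the result is 41.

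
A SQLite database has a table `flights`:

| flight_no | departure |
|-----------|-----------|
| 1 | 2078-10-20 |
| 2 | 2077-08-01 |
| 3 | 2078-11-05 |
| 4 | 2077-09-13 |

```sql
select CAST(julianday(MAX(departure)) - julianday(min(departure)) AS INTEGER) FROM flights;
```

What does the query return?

461

MIN = 2077-08-01, MAX = 2078-11-05.
30 days remain in August 2077 after the 1st (31 − 1).
Full months from September 2077 through October 2078 contribute their day counts.
Then 5 days into November 2078.
Total: 30 + 30 + 31 + 30 + 31 + 31 + 28 + 31 + 30 + 31 + 30 + 31 + 31 + 30 + 31 + 5 = 461.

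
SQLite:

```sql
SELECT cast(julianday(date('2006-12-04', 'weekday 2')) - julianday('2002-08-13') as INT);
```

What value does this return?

1575

`weekday 2` advances to the next Tuesday; 2006-12-04 is a Monday, so it moves forward to 2006-12-05.
18 days remain in August 2002 after the 13th (31 − 13).
Full months from September 2002 through November 2006 contribute their day counts.
Then 5 days into December 2006.
Total: 18 + 30 + 31 + 30 + 31 + 31 + 28 + 31 + 30 + 31 + 30 + 31 + 31 + 30 + 31 + 30 + 31 + 31 + 29 + 31 + 30 + 31 + 30 + 31 + 31 + 30 + 31 + 30 + 31 + 31 + 28 + 31 + 30 + 31 + 30 + 31 + 31 + 30 + 31 + 30 + 31 + 31 + 28 + 31 + 30 + 31 + 30 + 31 + 31 + 30 + 31 + 30 + 5 = 1575.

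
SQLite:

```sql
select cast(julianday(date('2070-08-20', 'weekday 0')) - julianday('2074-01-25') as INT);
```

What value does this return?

`weekday 0` advances to the next Sunday; 2070-08-20 is a Wednesday, so it moves forward to 2070-08-24.
7 days remain in August 2070 after the 24th (31 − 24).
Full months from September 2070 through December 2073 contribute their day counts.
Then 25 days into January 2074.
Total: 7 + 30 + 31 + 30 + 31 + 31 + 28 + 31 + 30 + 31 + 30 + 31 + 31 + 30 + 31 + 30 + 31 + 31 + 29 + 31 + 30 + 31 + 30 + 31 + 31 + 30 + 31 + 30 + 31 + 31 + 28 + 31 + 30 + 31 + 30 + 31 + 31 + 30 + 31 + 30 + 31 + 25 = 1250.
The subtraction is earlier − later, so the result is −1250 → -1250.

-1250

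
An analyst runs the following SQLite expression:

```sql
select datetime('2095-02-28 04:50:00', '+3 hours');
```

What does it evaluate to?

+3 hours from 2095-02-28 04:50:00 is 2095-02-28 07:50:00.

2095-02-28 07:50:00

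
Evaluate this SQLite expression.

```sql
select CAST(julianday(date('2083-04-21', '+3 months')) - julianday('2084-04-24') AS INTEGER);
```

Adding +3 months to 2083-04-21 gives 2083-07-21.
10 days remain in July 2083 after the 21st (31 − 21).
Full months from August 2083 through March 2084 contribute their day counts.
Then 24 days into April 2084.
Total: 10 + 31 + 30 + 31 + 30 + 31 + 31 + 29 + 31 + 24 = 278.
The subtraction is earlier − later, so the result is −278 → -278.

-278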